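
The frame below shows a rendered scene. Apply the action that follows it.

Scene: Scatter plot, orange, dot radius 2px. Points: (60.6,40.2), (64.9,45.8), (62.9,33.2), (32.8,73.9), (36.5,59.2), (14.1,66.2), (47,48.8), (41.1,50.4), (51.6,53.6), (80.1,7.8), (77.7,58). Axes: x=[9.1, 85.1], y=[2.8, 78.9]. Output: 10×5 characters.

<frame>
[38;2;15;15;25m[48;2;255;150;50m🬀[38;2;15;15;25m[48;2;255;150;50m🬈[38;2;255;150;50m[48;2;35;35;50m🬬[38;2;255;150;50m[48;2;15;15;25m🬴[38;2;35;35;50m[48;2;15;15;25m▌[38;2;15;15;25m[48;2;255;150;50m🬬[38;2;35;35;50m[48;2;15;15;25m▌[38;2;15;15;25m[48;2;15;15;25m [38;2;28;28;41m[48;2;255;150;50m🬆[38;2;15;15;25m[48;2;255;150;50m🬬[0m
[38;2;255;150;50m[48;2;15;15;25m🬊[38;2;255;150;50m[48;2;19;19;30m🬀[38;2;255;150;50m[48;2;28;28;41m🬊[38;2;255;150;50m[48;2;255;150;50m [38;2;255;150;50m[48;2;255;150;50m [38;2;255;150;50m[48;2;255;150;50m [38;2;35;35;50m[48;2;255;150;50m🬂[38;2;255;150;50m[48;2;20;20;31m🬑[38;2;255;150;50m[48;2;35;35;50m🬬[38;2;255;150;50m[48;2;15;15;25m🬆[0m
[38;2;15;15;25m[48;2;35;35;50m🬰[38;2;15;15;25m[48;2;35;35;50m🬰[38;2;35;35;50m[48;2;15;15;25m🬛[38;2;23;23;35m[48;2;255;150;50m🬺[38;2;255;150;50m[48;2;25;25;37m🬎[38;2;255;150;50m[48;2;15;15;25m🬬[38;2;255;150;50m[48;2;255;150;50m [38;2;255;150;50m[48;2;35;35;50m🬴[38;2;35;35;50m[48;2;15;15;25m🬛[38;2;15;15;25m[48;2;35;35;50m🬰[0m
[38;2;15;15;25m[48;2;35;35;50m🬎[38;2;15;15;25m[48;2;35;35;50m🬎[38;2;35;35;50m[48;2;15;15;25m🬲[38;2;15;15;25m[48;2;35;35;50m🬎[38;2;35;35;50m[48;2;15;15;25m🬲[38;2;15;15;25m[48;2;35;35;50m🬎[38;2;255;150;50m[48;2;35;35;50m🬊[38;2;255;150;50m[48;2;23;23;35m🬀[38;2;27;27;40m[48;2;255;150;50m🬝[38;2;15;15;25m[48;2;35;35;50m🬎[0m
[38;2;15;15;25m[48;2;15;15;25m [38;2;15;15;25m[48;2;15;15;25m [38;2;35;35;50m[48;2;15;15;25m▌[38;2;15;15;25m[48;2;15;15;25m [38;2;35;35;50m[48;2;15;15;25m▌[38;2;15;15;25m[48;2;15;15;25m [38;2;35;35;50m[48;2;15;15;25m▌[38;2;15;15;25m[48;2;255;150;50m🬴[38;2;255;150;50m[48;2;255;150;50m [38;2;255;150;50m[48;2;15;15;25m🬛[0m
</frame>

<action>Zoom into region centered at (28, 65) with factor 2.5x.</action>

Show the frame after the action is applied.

<frame>
[38;2;15;15;25m[48;2;15;15;25m [38;2;15;15;25m[48;2;15;15;25m [38;2;35;35;50m[48;2;15;15;25m▌[38;2;15;15;25m[48;2;15;15;25m [38;2;35;35;50m[48;2;15;15;25m▌[38;2;15;15;25m[48;2;255;150;50m🬆[38;2;255;150;50m[48;2;15;15;25m🬺[38;2;15;15;25m[48;2;255;150;50m🬬[38;2;35;35;50m[48;2;15;15;25m▌[38;2;15;15;25m[48;2;15;15;25m [0m
[38;2;255;150;50m[48;2;28;28;41m🬱[38;2;35;35;50m[48;2;15;15;25m🬂[38;2;35;35;50m[48;2;15;15;25m🬕[38;2;35;35;50m[48;2;15;15;25m🬂[38;2;35;35;50m[48;2;15;15;25m🬕[38;2;255;150;50m[48;2;19;19;30m🬁[38;2;255;150;50m[48;2;21;21;33m🬆[38;2;35;35;50m[48;2;15;15;25m🬂[38;2;35;35;50m[48;2;15;15;25m🬕[38;2;35;35;50m[48;2;15;15;25m🬂[0m
[38;2;255;150;50m[48;2;15;15;25m🬝[38;2;255;150;50m[48;2;23;23;35m🬀[38;2;35;35;50m[48;2;15;15;25m🬛[38;2;15;15;25m[48;2;35;35;50m🬰[38;2;35;35;50m[48;2;15;15;25m🬛[38;2;15;15;25m[48;2;35;35;50m🬰[38;2;31;31;45m[48;2;255;150;50m🬝[38;2;21;21;33m[48;2;255;150;50m🬊[38;2;35;35;50m[48;2;15;15;25m🬛[38;2;15;15;25m[48;2;35;35;50m🬰[0m
[38;2;15;15;25m[48;2;35;35;50m🬎[38;2;15;15;25m[48;2;35;35;50m🬎[38;2;35;35;50m[48;2;15;15;25m🬲[38;2;15;15;25m[48;2;35;35;50m🬎[38;2;35;35;50m[48;2;15;15;25m🬲[38;2;15;15;25m[48;2;35;35;50m🬎[38;2;255;150;50m[48;2;35;35;50m🬊[38;2;255;150;50m[48;2;35;35;50m🬝[38;2;255;150;50m[48;2;25;25;37m🬟[38;2;15;15;25m[48;2;35;35;50m🬎[0m
[38;2;15;15;25m[48;2;15;15;25m [38;2;15;15;25m[48;2;15;15;25m [38;2;35;35;50m[48;2;15;15;25m▌[38;2;15;15;25m[48;2;15;15;25m [38;2;35;35;50m[48;2;15;15;25m▌[38;2;15;15;25m[48;2;15;15;25m [38;2;35;35;50m[48;2;15;15;25m▌[38;2;15;15;25m[48;2;255;150;50m🬴[38;2;255;150;50m[48;2;255;150;50m [38;2;255;150;50m[48;2;15;15;25m🬛[0m
</frame>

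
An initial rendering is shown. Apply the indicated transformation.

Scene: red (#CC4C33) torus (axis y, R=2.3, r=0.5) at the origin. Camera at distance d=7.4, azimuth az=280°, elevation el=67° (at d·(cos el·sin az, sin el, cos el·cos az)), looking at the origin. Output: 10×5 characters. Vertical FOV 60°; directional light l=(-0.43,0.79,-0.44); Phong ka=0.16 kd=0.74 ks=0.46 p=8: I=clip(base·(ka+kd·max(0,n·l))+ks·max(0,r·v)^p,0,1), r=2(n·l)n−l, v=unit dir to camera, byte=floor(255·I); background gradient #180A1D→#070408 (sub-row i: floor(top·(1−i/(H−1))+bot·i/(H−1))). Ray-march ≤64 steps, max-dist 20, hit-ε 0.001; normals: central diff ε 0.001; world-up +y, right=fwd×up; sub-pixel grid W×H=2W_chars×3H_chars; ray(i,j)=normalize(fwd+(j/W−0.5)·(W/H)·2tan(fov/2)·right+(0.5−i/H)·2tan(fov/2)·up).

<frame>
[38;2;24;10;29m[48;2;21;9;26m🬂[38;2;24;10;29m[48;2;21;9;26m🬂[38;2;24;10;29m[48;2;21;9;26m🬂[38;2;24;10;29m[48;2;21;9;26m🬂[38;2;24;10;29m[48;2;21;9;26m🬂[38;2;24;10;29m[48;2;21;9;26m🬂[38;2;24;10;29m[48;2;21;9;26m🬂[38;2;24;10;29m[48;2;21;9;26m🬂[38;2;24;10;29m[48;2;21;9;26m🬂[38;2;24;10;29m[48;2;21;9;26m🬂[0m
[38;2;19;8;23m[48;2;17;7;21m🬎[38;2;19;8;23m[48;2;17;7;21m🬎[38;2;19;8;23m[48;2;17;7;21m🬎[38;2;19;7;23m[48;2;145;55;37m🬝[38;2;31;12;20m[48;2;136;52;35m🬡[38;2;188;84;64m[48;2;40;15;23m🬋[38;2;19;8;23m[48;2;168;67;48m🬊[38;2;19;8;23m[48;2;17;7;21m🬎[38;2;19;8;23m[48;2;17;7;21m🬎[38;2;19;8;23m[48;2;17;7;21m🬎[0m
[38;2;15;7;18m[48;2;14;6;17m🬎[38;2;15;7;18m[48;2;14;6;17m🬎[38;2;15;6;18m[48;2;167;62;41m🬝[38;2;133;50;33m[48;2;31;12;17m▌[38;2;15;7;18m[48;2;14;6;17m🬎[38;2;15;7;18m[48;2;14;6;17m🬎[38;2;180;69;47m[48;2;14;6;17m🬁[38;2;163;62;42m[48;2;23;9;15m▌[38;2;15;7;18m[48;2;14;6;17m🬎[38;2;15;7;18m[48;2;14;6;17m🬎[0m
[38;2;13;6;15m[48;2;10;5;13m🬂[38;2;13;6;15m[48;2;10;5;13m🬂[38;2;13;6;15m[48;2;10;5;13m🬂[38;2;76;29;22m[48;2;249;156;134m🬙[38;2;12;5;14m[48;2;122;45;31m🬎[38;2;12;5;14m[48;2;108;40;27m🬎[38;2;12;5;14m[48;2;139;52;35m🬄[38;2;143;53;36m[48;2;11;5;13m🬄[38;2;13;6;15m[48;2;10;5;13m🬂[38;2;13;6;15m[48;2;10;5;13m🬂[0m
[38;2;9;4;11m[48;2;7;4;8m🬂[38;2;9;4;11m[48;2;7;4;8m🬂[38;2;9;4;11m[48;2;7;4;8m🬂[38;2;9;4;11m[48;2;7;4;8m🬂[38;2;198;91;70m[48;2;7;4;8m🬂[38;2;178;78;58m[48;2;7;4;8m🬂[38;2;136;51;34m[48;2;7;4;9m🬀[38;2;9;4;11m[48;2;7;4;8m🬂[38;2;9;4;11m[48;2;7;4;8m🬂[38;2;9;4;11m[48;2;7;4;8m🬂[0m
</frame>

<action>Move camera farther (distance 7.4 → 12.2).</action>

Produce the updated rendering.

<frame>
[38;2;24;10;29m[48;2;21;9;26m🬂[38;2;24;10;29m[48;2;21;9;26m🬂[38;2;24;10;29m[48;2;21;9;26m🬂[38;2;24;10;29m[48;2;21;9;26m🬂[38;2;24;10;29m[48;2;21;9;26m🬂[38;2;24;10;29m[48;2;21;9;26m🬂[38;2;24;10;29m[48;2;21;9;26m🬂[38;2;24;10;29m[48;2;21;9;26m🬂[38;2;24;10;29m[48;2;21;9;26m🬂[38;2;24;10;29m[48;2;21;9;26m🬂[0m
[38;2;19;8;23m[48;2;17;7;21m🬎[38;2;19;8;23m[48;2;17;7;21m🬎[38;2;19;8;23m[48;2;17;7;21m🬎[38;2;19;8;23m[48;2;17;7;21m🬎[38;2;19;8;23m[48;2;17;7;21m🬎[38;2;129;48;32m[48;2;19;7;23m🬏[38;2;19;8;23m[48;2;17;7;21m🬎[38;2;19;8;23m[48;2;17;7;21m🬎[38;2;19;8;23m[48;2;17;7;21m🬎[38;2;19;8;23m[48;2;17;7;21m🬎[0m
[38;2;15;7;18m[48;2;14;6;17m🬎[38;2;15;7;18m[48;2;14;6;17m🬎[38;2;15;7;18m[48;2;14;6;17m🬎[38;2;15;7;18m[48;2;14;6;17m🬎[38;2;153;58;39m[48;2;36;13;14m🬀[38;2;146;54;36m[48;2;14;6;17m🬁[38;2;156;58;39m[48;2;15;6;18m▌[38;2;15;7;18m[48;2;14;6;17m🬎[38;2;15;7;18m[48;2;14;6;17m🬎[38;2;15;7;18m[48;2;14;6;17m🬎[0m
[38;2;13;6;15m[48;2;10;5;13m🬂[38;2;13;6;15m[48;2;10;5;13m🬂[38;2;13;6;15m[48;2;10;5;13m🬂[38;2;13;6;15m[48;2;10;5;13m🬂[38;2;199;94;74m[48;2;11;5;13m🬈[38;2;171;75;56m[48;2;11;5;13m🬋[38;2;150;56;38m[48;2;11;5;13m🬀[38;2;13;6;15m[48;2;10;5;13m🬂[38;2;13;6;15m[48;2;10;5;13m🬂[38;2;13;6;15m[48;2;10;5;13m🬂[0m
[38;2;9;4;11m[48;2;7;4;8m🬂[38;2;9;4;11m[48;2;7;4;8m🬂[38;2;9;4;11m[48;2;7;4;8m🬂[38;2;9;4;11m[48;2;7;4;8m🬂[38;2;9;4;11m[48;2;7;4;8m🬂[38;2;9;4;11m[48;2;7;4;8m🬂[38;2;9;4;11m[48;2;7;4;8m🬂[38;2;9;4;11m[48;2;7;4;8m🬂[38;2;9;4;11m[48;2;7;4;8m🬂[38;2;9;4;11m[48;2;7;4;8m🬂[0m
</frame>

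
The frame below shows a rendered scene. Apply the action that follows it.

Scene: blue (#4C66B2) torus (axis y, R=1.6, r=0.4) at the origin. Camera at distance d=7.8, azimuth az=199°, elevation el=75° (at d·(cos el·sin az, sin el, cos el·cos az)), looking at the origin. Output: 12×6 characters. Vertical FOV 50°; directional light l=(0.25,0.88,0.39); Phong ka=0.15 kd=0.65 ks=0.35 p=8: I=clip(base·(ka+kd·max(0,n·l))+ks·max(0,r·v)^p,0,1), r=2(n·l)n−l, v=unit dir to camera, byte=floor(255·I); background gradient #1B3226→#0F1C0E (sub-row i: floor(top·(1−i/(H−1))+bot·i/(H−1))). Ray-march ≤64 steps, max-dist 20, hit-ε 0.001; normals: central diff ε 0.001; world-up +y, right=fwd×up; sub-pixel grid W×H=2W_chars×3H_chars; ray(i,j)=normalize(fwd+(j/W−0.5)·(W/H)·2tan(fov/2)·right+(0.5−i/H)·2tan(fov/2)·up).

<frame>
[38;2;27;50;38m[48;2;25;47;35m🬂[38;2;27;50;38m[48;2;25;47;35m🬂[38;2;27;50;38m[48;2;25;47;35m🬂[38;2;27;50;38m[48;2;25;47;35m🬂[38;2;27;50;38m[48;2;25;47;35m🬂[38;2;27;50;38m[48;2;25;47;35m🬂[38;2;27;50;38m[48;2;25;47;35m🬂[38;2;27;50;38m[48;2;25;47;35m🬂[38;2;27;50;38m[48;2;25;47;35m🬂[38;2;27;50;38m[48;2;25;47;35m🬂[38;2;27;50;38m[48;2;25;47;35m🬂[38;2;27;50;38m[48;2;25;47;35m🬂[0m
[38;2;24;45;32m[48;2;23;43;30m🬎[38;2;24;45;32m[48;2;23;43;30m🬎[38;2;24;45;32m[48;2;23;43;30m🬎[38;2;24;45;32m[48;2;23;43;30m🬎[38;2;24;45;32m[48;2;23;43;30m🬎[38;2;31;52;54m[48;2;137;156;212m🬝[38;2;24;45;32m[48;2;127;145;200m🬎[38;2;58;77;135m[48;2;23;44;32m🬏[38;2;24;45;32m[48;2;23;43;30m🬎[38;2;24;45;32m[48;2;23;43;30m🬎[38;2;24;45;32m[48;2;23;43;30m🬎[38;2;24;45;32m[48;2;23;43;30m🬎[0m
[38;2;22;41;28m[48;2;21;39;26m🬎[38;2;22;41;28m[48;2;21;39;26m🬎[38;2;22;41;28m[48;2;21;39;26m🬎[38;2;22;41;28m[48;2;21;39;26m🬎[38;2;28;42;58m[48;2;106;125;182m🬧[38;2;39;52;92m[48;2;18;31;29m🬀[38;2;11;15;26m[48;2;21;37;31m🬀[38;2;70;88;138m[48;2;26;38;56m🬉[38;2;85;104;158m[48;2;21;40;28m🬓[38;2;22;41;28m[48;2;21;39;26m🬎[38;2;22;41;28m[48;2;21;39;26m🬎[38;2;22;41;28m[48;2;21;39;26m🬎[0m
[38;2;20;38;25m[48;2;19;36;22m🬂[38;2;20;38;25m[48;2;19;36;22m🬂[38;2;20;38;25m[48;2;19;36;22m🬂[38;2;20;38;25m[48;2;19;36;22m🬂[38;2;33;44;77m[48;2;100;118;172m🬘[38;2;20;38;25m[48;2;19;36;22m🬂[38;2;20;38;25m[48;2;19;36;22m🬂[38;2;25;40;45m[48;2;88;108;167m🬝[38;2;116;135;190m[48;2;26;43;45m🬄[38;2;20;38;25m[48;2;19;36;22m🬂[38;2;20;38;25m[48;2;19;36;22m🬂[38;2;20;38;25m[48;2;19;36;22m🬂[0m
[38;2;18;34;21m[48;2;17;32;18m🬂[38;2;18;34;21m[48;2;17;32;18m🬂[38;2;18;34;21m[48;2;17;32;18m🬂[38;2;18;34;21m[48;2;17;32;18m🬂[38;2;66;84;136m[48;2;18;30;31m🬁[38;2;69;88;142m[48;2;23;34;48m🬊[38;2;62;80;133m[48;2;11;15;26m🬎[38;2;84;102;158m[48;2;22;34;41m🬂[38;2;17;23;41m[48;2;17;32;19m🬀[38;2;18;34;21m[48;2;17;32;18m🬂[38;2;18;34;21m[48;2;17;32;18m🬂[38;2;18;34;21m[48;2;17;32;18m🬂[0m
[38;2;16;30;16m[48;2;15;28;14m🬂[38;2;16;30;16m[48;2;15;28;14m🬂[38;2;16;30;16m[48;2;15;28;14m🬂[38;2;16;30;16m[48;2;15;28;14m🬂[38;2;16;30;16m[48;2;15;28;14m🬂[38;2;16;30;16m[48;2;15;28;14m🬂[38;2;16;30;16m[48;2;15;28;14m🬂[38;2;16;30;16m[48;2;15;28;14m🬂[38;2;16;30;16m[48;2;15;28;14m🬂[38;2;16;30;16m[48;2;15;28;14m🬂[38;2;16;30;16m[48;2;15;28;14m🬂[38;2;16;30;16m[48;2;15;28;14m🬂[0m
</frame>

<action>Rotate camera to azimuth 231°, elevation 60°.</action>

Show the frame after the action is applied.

<frame>
[38;2;27;50;38m[48;2;25;47;35m🬂[38;2;27;50;38m[48;2;25;47;35m🬂[38;2;27;50;38m[48;2;25;47;35m🬂[38;2;27;50;38m[48;2;25;47;35m🬂[38;2;27;50;38m[48;2;25;47;35m🬂[38;2;27;50;38m[48;2;25;47;35m🬂[38;2;27;50;38m[48;2;25;47;35m🬂[38;2;27;50;38m[48;2;25;47;35m🬂[38;2;27;50;38m[48;2;25;47;35m🬂[38;2;27;50;38m[48;2;25;47;35m🬂[38;2;27;50;38m[48;2;25;47;35m🬂[38;2;27;50;38m[48;2;25;47;35m🬂[0m
[38;2;24;45;32m[48;2;23;43;30m🬎[38;2;24;45;32m[48;2;23;43;30m🬎[38;2;24;45;32m[48;2;23;43;30m🬎[38;2;24;45;32m[48;2;23;43;30m🬎[38;2;24;45;32m[48;2;23;43;30m🬎[38;2;24;45;32m[48;2;23;43;30m🬎[38;2;59;79;139m[48;2;23;44;32m🬏[38;2;24;45;32m[48;2;23;43;30m🬎[38;2;24;45;32m[48;2;23;43;30m🬎[38;2;24;45;32m[48;2;23;43;30m🬎[38;2;24;45;32m[48;2;23;43;30m🬎[38;2;24;45;32m[48;2;23;43;30m🬎[0m
[38;2;22;41;28m[48;2;21;39;26m🬎[38;2;22;41;28m[48;2;21;39;26m🬎[38;2;22;41;28m[48;2;21;39;26m🬎[38;2;22;41;28m[48;2;21;39;26m🬎[38;2;35;52;76m[48;2;83;101;153m🬣[38;2;114;131;180m[48;2;22;37;39m🬀[38;2;28;38;67m[48;2;21;39;27m🬂[38;2;65;82;132m[48;2;18;28;35m🬊[38;2;136;155;209m[48;2;28;47;49m🬏[38;2;22;41;28m[48;2;21;39;26m🬎[38;2;22;41;28m[48;2;21;39;26m🬎[38;2;22;41;28m[48;2;21;39;26m🬎[0m
[38;2;20;38;25m[48;2;19;36;22m🬂[38;2;20;38;25m[48;2;19;36;22m🬂[38;2;20;38;25m[48;2;19;36;22m🬂[38;2;20;38;25m[48;2;19;36;22m🬂[38;2;116;136;192m[48;2;38;51;90m🬣[38;2;20;38;25m[48;2;19;36;22m🬂[38;2;20;38;25m[48;2;19;36;22m🬂[38;2;21;35;37m[48;2;101;121;177m🬝[38;2;128;147;201m[48;2;26;43;45m🬄[38;2;20;38;25m[48;2;19;36;22m🬂[38;2;20;38;25m[48;2;19;36;22m🬂[38;2;20;38;25m[48;2;19;36;22m🬂[0m
[38;2;18;34;21m[48;2;17;32;18m🬂[38;2;18;34;21m[48;2;17;32;18m🬂[38;2;18;34;21m[48;2;17;32;18m🬂[38;2;18;34;21m[48;2;17;32;18m🬂[38;2;14;25;21m[48;2;41;55;96m🬺[38;2;102;121;178m[48;2;23;35;44m🬂[38;2;71;92;151m[48;2;27;41;54m🬂[38;2;136;155;210m[48;2;23;35;47m🬀[38;2;17;23;41m[48;2;17;32;19m🬀[38;2;18;34;21m[48;2;17;32;18m🬂[38;2;18;34;21m[48;2;17;32;18m🬂[38;2;18;34;21m[48;2;17;32;18m🬂[0m
[38;2;16;30;16m[48;2;15;28;14m🬂[38;2;16;30;16m[48;2;15;28;14m🬂[38;2;16;30;16m[48;2;15;28;14m🬂[38;2;16;30;16m[48;2;15;28;14m🬂[38;2;16;30;16m[48;2;15;28;14m🬂[38;2;16;30;16m[48;2;15;28;14m🬂[38;2;16;30;16m[48;2;15;28;14m🬂[38;2;16;30;16m[48;2;15;28;14m🬂[38;2;16;30;16m[48;2;15;28;14m🬂[38;2;16;30;16m[48;2;15;28;14m🬂[38;2;16;30;16m[48;2;15;28;14m🬂[38;2;16;30;16m[48;2;15;28;14m🬂[0m
</frame>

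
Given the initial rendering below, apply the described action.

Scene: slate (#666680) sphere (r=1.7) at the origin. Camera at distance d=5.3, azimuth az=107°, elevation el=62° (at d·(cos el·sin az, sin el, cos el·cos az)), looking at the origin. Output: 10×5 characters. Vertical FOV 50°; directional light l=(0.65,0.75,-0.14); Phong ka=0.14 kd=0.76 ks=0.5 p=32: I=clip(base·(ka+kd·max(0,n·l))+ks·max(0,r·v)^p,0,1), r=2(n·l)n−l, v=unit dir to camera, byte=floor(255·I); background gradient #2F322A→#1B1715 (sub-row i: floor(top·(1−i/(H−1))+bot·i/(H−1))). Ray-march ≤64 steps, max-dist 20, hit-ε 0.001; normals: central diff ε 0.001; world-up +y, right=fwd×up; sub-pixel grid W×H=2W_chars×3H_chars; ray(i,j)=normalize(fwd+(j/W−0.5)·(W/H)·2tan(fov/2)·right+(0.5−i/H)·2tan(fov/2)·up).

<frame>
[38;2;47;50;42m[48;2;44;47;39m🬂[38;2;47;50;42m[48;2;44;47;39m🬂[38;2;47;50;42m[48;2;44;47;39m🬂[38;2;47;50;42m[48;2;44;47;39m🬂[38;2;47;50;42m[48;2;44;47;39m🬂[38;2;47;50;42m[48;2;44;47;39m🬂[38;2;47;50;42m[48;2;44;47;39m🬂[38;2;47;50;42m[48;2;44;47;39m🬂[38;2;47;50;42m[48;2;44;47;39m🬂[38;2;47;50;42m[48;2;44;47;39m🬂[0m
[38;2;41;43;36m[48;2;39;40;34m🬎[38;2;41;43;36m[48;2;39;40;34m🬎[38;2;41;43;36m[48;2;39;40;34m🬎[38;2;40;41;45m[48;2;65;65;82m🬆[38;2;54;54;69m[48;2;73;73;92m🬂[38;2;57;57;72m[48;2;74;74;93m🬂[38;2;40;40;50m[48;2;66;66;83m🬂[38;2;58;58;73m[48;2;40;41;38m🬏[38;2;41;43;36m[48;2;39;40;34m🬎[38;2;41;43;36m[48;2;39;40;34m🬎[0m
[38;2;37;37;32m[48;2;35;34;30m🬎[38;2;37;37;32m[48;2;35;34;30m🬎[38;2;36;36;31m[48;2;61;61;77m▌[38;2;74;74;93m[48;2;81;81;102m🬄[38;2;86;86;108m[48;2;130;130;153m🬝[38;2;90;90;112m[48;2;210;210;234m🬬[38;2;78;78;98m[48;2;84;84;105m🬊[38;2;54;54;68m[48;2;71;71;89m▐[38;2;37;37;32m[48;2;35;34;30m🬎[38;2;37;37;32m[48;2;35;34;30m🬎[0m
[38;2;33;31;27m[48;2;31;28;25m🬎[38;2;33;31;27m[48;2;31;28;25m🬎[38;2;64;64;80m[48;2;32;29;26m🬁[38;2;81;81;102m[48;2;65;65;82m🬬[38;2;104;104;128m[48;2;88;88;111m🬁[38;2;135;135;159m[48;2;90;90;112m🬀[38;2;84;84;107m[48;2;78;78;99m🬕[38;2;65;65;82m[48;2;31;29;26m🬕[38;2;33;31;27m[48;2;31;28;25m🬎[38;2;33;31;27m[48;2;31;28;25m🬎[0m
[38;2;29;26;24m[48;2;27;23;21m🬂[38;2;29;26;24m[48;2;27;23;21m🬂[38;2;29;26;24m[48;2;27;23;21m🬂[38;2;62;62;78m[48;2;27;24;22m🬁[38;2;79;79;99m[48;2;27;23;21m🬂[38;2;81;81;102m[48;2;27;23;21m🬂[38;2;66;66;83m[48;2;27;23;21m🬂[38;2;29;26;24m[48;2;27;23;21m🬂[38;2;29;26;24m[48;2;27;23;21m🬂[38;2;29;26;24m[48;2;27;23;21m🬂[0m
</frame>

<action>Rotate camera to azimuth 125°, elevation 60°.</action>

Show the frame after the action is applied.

<frame>
[38;2;47;50;42m[48;2;44;47;39m🬂[38;2;47;50;42m[48;2;44;47;39m🬂[38;2;47;50;42m[48;2;44;47;39m🬂[38;2;47;50;42m[48;2;44;47;39m🬂[38;2;47;50;42m[48;2;44;47;39m🬂[38;2;47;50;42m[48;2;44;47;39m🬂[38;2;47;50;42m[48;2;44;47;39m🬂[38;2;47;50;42m[48;2;44;47;39m🬂[38;2;47;50;42m[48;2;44;47;39m🬂[38;2;47;50;42m[48;2;44;47;39m🬂[0m
[38;2;41;43;36m[48;2;39;40;34m🬎[38;2;41;43;36m[48;2;39;40;34m🬎[38;2;41;43;36m[48;2;39;40;34m🬎[38;2;48;49;55m[48;2;74;74;94m🬆[38;2;61;61;77m[48;2;77;77;97m🬂[38;2;59;59;74m[48;2;74;74;93m🬂[38;2;37;37;47m[48;2;62;62;78m🬂[38;2;39;40;36m[48;2;50;50;62m🬬[38;2;41;43;36m[48;2;39;40;34m🬎[38;2;41;43;36m[48;2;39;40;34m🬎[0m
[38;2;37;37;32m[48;2;35;34;30m🬎[38;2;37;37;32m[48;2;35;34;30m🬎[38;2;36;36;31m[48;2;73;73;92m▌[38;2;83;83;105m[48;2;88;88;111m🬆[38;2;95;95;118m[48;2;218;218;242m🬝[38;2;86;86;107m[48;2;134;134;157m🬬[38;2;71;71;90m[48;2;78;78;98m▐[38;2;42;42;53m[48;2;61;61;77m▐[38;2;37;37;32m[48;2;35;34;30m🬎[38;2;37;37;32m[48;2;35;34;30m🬎[0m
[38;2;33;31;27m[48;2;31;28;25m🬎[38;2;33;31;27m[48;2;31;28;25m🬎[38;2;74;74;93m[48;2;32;29;26m🬁[38;2;86;86;108m[48;2;71;71;89m🬬[38;2;111;111;134m[48;2;88;88;111m🬁[38;2;96;96;119m[48;2;84;84;106m🬀[38;2;77;77;96m[48;2;68;68;85m🬕[38;2;55;55;70m[48;2;35;33;35m▌[38;2;33;31;27m[48;2;31;28;25m🬎[38;2;33;31;27m[48;2;31;28;25m🬎[0m
[38;2;29;26;24m[48;2;27;23;21m🬂[38;2;29;26;24m[48;2;27;23;21m🬂[38;2;29;26;24m[48;2;27;23;21m🬂[38;2;65;65;81m[48;2;27;24;22m🬁[38;2;78;78;98m[48;2;27;23;21m🬂[38;2;75;75;94m[48;2;27;23;21m🬂[38;2;54;54;68m[48;2;27;23;21m🬂[38;2;29;26;24m[48;2;27;23;21m🬂[38;2;29;26;24m[48;2;27;23;21m🬂[38;2;29;26;24m[48;2;27;23;21m🬂[0m
</frame>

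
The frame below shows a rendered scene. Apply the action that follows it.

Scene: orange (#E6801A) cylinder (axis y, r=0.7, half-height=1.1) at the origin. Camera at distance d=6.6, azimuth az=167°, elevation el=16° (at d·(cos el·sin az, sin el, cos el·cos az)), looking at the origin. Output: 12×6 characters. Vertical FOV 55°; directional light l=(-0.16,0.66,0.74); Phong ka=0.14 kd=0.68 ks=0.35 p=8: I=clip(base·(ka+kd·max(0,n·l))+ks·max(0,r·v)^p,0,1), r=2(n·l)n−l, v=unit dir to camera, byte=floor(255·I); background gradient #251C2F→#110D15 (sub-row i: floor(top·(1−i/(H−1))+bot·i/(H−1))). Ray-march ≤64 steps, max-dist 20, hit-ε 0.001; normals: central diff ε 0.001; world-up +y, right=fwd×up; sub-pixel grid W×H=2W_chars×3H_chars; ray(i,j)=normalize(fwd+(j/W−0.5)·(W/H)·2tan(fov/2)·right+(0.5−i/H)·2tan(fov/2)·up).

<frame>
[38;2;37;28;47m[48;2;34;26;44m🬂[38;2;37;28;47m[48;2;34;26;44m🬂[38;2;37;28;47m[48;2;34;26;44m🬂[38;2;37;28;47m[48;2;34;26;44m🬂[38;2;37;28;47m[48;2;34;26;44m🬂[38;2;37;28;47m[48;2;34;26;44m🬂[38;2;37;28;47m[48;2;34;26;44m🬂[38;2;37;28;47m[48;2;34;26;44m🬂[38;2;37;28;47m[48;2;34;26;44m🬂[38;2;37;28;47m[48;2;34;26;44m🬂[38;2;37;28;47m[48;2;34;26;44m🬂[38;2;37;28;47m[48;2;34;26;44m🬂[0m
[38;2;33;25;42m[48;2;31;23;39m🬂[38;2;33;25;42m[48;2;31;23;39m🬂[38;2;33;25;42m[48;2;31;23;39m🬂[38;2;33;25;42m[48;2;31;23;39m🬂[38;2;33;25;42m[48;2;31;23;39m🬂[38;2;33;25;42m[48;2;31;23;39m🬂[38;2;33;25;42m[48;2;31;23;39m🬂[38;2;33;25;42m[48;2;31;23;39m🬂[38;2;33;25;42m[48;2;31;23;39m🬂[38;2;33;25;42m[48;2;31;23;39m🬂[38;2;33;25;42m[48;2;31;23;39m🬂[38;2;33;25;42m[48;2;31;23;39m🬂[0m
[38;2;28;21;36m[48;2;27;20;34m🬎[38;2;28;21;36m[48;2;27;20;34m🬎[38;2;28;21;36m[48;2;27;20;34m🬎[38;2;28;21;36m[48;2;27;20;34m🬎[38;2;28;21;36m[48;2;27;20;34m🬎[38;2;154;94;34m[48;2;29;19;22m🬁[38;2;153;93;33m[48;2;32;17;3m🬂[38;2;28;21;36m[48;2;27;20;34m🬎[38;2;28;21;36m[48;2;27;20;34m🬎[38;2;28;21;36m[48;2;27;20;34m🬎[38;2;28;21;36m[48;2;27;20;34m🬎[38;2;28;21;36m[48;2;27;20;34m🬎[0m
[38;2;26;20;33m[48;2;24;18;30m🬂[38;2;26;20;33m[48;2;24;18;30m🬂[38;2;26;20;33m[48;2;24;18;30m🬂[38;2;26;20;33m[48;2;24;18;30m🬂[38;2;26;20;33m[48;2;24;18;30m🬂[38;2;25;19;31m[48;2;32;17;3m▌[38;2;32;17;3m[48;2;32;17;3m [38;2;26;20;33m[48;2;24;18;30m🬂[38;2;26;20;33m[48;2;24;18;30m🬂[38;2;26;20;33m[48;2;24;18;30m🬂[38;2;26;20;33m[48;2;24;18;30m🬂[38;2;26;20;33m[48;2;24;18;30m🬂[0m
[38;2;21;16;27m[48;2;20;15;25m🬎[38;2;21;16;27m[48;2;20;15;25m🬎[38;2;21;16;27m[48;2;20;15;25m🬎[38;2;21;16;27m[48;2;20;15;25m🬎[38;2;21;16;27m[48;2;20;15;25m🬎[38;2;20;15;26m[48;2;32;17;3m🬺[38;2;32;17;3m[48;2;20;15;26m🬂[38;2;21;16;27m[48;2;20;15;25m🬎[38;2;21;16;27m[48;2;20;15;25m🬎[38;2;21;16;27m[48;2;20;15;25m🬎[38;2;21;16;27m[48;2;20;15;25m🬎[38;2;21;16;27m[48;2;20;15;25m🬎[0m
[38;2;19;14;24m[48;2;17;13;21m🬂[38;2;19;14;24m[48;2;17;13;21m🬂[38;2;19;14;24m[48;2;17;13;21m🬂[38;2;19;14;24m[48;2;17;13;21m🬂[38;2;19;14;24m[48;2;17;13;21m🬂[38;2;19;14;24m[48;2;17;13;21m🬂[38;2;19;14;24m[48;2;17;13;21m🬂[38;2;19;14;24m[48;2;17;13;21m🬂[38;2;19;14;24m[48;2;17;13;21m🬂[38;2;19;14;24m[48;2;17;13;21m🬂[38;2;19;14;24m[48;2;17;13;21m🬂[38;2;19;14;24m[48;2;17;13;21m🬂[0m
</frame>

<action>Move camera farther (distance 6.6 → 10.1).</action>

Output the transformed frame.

<frame>
[38;2;37;28;47m[48;2;34;26;44m🬂[38;2;37;28;47m[48;2;34;26;44m🬂[38;2;37;28;47m[48;2;34;26;44m🬂[38;2;37;28;47m[48;2;34;26;44m🬂[38;2;37;28;47m[48;2;34;26;44m🬂[38;2;37;28;47m[48;2;34;26;44m🬂[38;2;37;28;47m[48;2;34;26;44m🬂[38;2;37;28;47m[48;2;34;26;44m🬂[38;2;37;28;47m[48;2;34;26;44m🬂[38;2;37;28;47m[48;2;34;26;44m🬂[38;2;37;28;47m[48;2;34;26;44m🬂[38;2;37;28;47m[48;2;34;26;44m🬂[0m
[38;2;33;25;42m[48;2;31;23;39m🬂[38;2;33;25;42m[48;2;31;23;39m🬂[38;2;33;25;42m[48;2;31;23;39m🬂[38;2;33;25;42m[48;2;31;23;39m🬂[38;2;33;25;42m[48;2;31;23;39m🬂[38;2;33;25;42m[48;2;31;23;39m🬂[38;2;33;25;42m[48;2;31;23;39m🬂[38;2;33;25;42m[48;2;31;23;39m🬂[38;2;33;25;42m[48;2;31;23;39m🬂[38;2;33;25;42m[48;2;31;23;39m🬂[38;2;33;25;42m[48;2;31;23;39m🬂[38;2;33;25;42m[48;2;31;23;39m🬂[0m
[38;2;28;21;36m[48;2;27;20;34m🬎[38;2;28;21;36m[48;2;27;20;34m🬎[38;2;28;21;36m[48;2;27;20;34m🬎[38;2;28;21;36m[48;2;27;20;34m🬎[38;2;28;21;36m[48;2;27;20;34m🬎[38;2;28;21;36m[48;2;32;17;3m🬝[38;2;160;100;40m[48;2;30;19;23m🬃[38;2;28;21;36m[48;2;27;20;34m🬎[38;2;28;21;36m[48;2;27;20;34m🬎[38;2;28;21;36m[48;2;27;20;34m🬎[38;2;28;21;36m[48;2;27;20;34m🬎[38;2;28;21;36m[48;2;27;20;34m🬎[0m
[38;2;26;20;33m[48;2;24;18;30m🬂[38;2;26;20;33m[48;2;24;18;30m🬂[38;2;26;20;33m[48;2;24;18;30m🬂[38;2;26;20;33m[48;2;24;18;30m🬂[38;2;26;20;33m[48;2;24;18;30m🬂[38;2;25;19;31m[48;2;32;17;3m▌[38;2;32;17;3m[48;2;32;17;3m [38;2;26;20;33m[48;2;24;18;30m🬂[38;2;26;20;33m[48;2;24;18;30m🬂[38;2;26;20;33m[48;2;24;18;30m🬂[38;2;26;20;33m[48;2;24;18;30m🬂[38;2;26;20;33m[48;2;24;18;30m🬂[0m
[38;2;21;16;27m[48;2;20;15;25m🬎[38;2;21;16;27m[48;2;20;15;25m🬎[38;2;21;16;27m[48;2;20;15;25m🬎[38;2;21;16;27m[48;2;20;15;25m🬎[38;2;21;16;27m[48;2;20;15;25m🬎[38;2;21;16;27m[48;2;20;15;25m🬎[38;2;21;16;27m[48;2;20;15;25m🬎[38;2;21;16;27m[48;2;20;15;25m🬎[38;2;21;16;27m[48;2;20;15;25m🬎[38;2;21;16;27m[48;2;20;15;25m🬎[38;2;21;16;27m[48;2;20;15;25m🬎[38;2;21;16;27m[48;2;20;15;25m🬎[0m
[38;2;19;14;24m[48;2;17;13;21m🬂[38;2;19;14;24m[48;2;17;13;21m🬂[38;2;19;14;24m[48;2;17;13;21m🬂[38;2;19;14;24m[48;2;17;13;21m🬂[38;2;19;14;24m[48;2;17;13;21m🬂[38;2;19;14;24m[48;2;17;13;21m🬂[38;2;19;14;24m[48;2;17;13;21m🬂[38;2;19;14;24m[48;2;17;13;21m🬂[38;2;19;14;24m[48;2;17;13;21m🬂[38;2;19;14;24m[48;2;17;13;21m🬂[38;2;19;14;24m[48;2;17;13;21m🬂[38;2;19;14;24m[48;2;17;13;21m🬂[0m
</frame>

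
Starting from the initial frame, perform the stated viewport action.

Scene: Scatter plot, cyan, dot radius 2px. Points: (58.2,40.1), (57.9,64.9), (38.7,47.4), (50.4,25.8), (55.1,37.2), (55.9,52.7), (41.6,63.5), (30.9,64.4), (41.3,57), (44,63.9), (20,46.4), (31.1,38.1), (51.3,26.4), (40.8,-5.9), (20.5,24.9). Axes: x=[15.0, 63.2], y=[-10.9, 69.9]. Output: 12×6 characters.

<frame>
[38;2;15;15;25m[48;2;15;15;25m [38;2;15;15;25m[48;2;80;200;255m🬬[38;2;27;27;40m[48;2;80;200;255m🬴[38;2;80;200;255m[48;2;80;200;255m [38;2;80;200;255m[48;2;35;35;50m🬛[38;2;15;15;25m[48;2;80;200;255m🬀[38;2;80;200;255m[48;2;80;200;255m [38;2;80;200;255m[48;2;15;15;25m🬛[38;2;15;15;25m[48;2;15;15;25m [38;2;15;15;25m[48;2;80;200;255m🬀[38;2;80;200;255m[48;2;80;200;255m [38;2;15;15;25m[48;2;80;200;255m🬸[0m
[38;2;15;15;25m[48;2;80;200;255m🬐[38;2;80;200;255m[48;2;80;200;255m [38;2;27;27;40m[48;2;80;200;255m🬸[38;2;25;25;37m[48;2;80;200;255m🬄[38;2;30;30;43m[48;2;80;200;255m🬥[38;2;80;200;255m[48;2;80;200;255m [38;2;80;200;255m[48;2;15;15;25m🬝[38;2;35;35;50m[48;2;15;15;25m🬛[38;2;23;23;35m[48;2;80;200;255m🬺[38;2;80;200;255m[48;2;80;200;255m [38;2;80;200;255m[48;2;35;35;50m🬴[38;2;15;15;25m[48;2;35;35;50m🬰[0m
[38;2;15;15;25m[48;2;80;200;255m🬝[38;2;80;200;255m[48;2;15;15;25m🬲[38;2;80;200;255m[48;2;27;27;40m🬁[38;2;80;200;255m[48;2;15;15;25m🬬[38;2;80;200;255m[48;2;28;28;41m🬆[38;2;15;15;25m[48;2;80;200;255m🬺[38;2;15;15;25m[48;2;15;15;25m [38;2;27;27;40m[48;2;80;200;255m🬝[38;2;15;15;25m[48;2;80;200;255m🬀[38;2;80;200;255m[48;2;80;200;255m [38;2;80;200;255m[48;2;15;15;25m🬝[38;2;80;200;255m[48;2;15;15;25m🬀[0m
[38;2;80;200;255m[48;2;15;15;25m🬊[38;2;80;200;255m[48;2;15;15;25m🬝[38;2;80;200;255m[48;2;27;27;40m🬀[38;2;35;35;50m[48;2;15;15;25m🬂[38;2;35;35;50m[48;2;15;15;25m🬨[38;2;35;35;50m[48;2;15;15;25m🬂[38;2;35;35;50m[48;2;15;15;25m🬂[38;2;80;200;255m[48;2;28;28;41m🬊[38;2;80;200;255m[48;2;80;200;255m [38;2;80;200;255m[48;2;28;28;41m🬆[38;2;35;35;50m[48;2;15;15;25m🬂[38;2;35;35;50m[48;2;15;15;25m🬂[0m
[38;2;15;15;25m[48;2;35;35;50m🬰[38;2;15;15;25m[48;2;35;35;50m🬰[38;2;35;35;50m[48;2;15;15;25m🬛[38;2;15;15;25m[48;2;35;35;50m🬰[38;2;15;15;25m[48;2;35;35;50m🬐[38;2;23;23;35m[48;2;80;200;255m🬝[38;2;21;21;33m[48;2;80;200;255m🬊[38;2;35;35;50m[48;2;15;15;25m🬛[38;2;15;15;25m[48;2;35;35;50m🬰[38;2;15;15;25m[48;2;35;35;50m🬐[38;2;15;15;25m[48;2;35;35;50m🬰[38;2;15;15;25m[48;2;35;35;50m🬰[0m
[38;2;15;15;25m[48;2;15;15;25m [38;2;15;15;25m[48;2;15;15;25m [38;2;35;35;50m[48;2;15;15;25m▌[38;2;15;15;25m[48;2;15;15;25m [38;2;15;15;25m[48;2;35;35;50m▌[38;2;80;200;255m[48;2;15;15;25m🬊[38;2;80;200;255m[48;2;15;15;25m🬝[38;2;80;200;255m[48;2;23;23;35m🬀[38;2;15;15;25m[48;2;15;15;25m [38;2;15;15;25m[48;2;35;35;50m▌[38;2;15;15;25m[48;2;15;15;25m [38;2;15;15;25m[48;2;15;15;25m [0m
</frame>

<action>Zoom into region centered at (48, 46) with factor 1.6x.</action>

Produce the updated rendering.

<frame>
[38;2;15;15;25m[48;2;15;15;25m [38;2;15;15;25m[48;2;15;15;25m [38;2;28;28;41m[48;2;80;200;255m🬆[38;2;80;200;255m[48;2;15;15;25m🬺[38;2;80;200;255m[48;2;35;35;50m🬺[38;2;15;15;25m[48;2;80;200;255m🬬[38;2;15;15;25m[48;2;15;15;25m [38;2;35;35;50m[48;2;15;15;25m▌[38;2;15;15;25m[48;2;80;200;255m🬝[38;2;15;15;25m[48;2;80;200;255m🬀[38;2;15;15;25m[48;2;80;200;255m🬊[38;2;15;15;25m[48;2;15;15;25m [0m
[38;2;15;15;25m[48;2;35;35;50m🬰[38;2;15;15;25m[48;2;35;35;50m🬰[38;2;35;35;50m[48;2;80;200;255m🬐[38;2;80;200;255m[48;2;80;200;255m [38;2;80;200;255m[48;2;28;28;41m🬆[38;2;15;15;25m[48;2;35;35;50m🬰[38;2;15;15;25m[48;2;35;35;50m🬰[38;2;35;35;50m[48;2;15;15;25m🬛[38;2;21;21;33m[48;2;80;200;255m🬆[38;2;80;200;255m[48;2;35;35;50m🬙[38;2;80;200;255m[48;2;23;23;35m🬀[38;2;15;15;25m[48;2;35;35;50m🬰[0m
[38;2;15;15;25m[48;2;15;15;25m [38;2;15;15;25m[48;2;80;200;255m🬆[38;2;80;200;255m[48;2;15;15;25m🬺[38;2;80;200;255m[48;2;15;15;25m🬐[38;2;15;15;25m[48;2;35;35;50m▌[38;2;15;15;25m[48;2;15;15;25m [38;2;15;15;25m[48;2;15;15;25m [38;2;80;200;255m[48;2;27;27;40m🬁[38;2;80;200;255m[48;2;15;15;25m🬬[38;2;80;200;255m[48;2;25;25;37m🬥[38;2;15;15;25m[48;2;15;15;25m [38;2;15;15;25m[48;2;15;15;25m [0m
[38;2;35;35;50m[48;2;15;15;25m🬂[38;2;80;200;255m[48;2;19;19;30m🬁[38;2;80;200;255m[48;2;21;21;33m🬆[38;2;35;35;50m[48;2;15;15;25m🬂[38;2;35;35;50m[48;2;15;15;25m🬨[38;2;35;35;50m[48;2;15;15;25m🬂[38;2;35;35;50m[48;2;15;15;25m🬂[38;2;35;35;50m[48;2;80;200;255m🬆[38;2;80;200;255m[48;2;35;35;50m🬺[38;2;80;200;255m[48;2;80;200;255m [38;2;80;200;255m[48;2;25;25;37m🬛[38;2;35;35;50m[48;2;15;15;25m🬂[0m
[38;2;15;15;25m[48;2;35;35;50m🬰[38;2;15;15;25m[48;2;35;35;50m🬰[38;2;35;35;50m[48;2;15;15;25m🬛[38;2;15;15;25m[48;2;35;35;50m🬰[38;2;15;15;25m[48;2;35;35;50m🬐[38;2;15;15;25m[48;2;35;35;50m🬰[38;2;21;21;33m[48;2;80;200;255m🬆[38;2;35;35;50m[48;2;80;200;255m🬈[38;2;80;200;255m[48;2;21;21;33m🬆[38;2;27;27;40m[48;2;80;200;255m🬺[38;2;15;15;25m[48;2;35;35;50m🬰[38;2;15;15;25m[48;2;35;35;50m🬰[0m
[38;2;15;15;25m[48;2;15;15;25m [38;2;15;15;25m[48;2;15;15;25m [38;2;35;35;50m[48;2;15;15;25m▌[38;2;15;15;25m[48;2;15;15;25m [38;2;15;15;25m[48;2;35;35;50m▌[38;2;15;15;25m[48;2;80;200;255m🬺[38;2;80;200;255m[48;2;15;15;25m🬬[38;2;80;200;255m[48;2;15;15;25m🬝[38;2;80;200;255m[48;2;15;15;25m🬀[38;2;15;15;25m[48;2;35;35;50m▌[38;2;15;15;25m[48;2;15;15;25m [38;2;15;15;25m[48;2;15;15;25m [0m
</frame>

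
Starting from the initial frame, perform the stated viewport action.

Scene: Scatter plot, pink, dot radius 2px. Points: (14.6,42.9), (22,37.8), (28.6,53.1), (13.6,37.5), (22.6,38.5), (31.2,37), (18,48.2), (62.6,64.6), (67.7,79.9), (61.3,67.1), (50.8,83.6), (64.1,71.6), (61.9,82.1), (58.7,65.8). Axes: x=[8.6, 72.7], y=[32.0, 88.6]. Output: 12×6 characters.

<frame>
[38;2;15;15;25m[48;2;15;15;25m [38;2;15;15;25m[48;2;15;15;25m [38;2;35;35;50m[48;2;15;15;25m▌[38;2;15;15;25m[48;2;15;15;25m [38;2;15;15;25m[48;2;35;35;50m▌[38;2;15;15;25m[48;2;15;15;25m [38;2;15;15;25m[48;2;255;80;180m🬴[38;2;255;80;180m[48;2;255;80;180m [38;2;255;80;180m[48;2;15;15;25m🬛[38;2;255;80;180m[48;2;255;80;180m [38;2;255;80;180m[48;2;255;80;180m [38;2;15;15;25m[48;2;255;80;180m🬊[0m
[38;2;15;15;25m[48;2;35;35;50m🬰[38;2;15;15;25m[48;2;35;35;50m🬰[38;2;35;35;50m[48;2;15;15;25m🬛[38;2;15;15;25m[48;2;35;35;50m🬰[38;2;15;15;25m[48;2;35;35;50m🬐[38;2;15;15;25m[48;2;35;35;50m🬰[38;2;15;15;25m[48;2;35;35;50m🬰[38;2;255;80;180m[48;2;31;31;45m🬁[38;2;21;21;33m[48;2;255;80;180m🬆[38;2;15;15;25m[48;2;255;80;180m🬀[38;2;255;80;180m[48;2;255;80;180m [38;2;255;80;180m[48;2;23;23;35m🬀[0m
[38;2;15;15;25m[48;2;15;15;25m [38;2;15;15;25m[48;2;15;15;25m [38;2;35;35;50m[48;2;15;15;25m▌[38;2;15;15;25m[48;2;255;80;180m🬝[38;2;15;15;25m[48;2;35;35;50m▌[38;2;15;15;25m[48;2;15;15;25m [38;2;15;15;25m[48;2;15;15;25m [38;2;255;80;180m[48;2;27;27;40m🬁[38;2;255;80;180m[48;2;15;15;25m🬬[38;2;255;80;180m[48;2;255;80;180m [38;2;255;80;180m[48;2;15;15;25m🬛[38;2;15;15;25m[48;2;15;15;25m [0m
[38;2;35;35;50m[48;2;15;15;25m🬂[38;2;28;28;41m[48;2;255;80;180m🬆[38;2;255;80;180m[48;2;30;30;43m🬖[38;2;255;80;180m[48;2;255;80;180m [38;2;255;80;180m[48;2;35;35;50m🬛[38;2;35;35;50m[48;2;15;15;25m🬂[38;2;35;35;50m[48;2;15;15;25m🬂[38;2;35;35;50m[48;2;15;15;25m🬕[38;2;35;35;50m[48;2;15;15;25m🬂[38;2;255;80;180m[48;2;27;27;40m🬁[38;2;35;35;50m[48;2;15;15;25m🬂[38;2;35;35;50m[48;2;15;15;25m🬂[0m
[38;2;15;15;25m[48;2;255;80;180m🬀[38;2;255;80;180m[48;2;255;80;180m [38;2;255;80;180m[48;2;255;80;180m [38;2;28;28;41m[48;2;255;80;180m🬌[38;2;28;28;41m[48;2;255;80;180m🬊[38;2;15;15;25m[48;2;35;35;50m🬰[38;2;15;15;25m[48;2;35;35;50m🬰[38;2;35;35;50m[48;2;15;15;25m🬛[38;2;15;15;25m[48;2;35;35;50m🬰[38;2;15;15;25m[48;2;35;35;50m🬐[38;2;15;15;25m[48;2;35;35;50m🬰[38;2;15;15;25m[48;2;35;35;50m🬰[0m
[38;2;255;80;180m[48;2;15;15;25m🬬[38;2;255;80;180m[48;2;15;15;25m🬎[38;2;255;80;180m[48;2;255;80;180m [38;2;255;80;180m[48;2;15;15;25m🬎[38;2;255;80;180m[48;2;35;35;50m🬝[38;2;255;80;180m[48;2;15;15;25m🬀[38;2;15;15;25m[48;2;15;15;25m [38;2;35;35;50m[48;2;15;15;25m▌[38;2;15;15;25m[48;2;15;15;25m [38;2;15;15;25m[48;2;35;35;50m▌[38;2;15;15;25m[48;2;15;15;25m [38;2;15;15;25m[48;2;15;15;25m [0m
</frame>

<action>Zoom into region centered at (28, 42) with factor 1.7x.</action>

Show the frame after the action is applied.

<frame>
[38;2;15;15;25m[48;2;15;15;25m [38;2;15;15;25m[48;2;15;15;25m [38;2;35;35;50m[48;2;15;15;25m▌[38;2;15;15;25m[48;2;15;15;25m [38;2;23;23;35m[48;2;255;80;180m🬝[38;2;15;15;25m[48;2;255;80;180m🬀[38;2;15;15;25m[48;2;255;80;180m🬊[38;2;35;35;50m[48;2;15;15;25m▌[38;2;15;15;25m[48;2;15;15;25m [38;2;15;15;25m[48;2;35;35;50m▌[38;2;15;15;25m[48;2;15;15;25m [38;2;15;15;25m[48;2;15;15;25m [0m
[38;2;15;15;25m[48;2;35;35;50m🬰[38;2;23;23;35m[48;2;255;80;180m🬝[38;2;35;35;50m[48;2;255;80;180m🬀[38;2;21;21;33m[48;2;255;80;180m🬊[38;2;15;15;25m[48;2;35;35;50m🬐[38;2;255;80;180m[48;2;21;21;33m🬊[38;2;255;80;180m[48;2;23;23;35m🬀[38;2;35;35;50m[48;2;15;15;25m🬛[38;2;15;15;25m[48;2;35;35;50m🬰[38;2;15;15;25m[48;2;35;35;50m🬐[38;2;15;15;25m[48;2;35;35;50m🬰[38;2;15;15;25m[48;2;35;35;50m🬰[0m
[38;2;15;15;25m[48;2;255;80;180m🬝[38;2;15;15;25m[48;2;255;80;180m🬀[38;2;255;80;180m[48;2;255;80;180m [38;2;255;80;180m[48;2;15;15;25m🬟[38;2;27;27;40m[48;2;255;80;180m🬬[38;2;15;15;25m[48;2;15;15;25m [38;2;15;15;25m[48;2;15;15;25m [38;2;35;35;50m[48;2;15;15;25m▌[38;2;15;15;25m[48;2;15;15;25m [38;2;15;15;25m[48;2;35;35;50m▌[38;2;15;15;25m[48;2;15;15;25m [38;2;15;15;25m[48;2;15;15;25m [0m
[38;2;255;80;180m[48;2;25;25;37m🬫[38;2;255;80;180m[48;2;255;80;180m [38;2;255;80;180m[48;2;28;28;41m🬌[38;2;255;80;180m[48;2;255;80;180m [38;2;255;80;180m[48;2;255;80;180m [38;2;255;80;180m[48;2;25;25;37m🬢[38;2;35;35;50m[48;2;255;80;180m🬀[38;2;255;80;180m[48;2;28;28;41m🬱[38;2;35;35;50m[48;2;15;15;25m🬂[38;2;35;35;50m[48;2;15;15;25m🬨[38;2;35;35;50m[48;2;15;15;25m🬂[38;2;35;35;50m[48;2;15;15;25m🬂[0m
[38;2;15;15;25m[48;2;35;35;50m🬰[38;2;255;80;180m[48;2;23;23;35m🬀[38;2;35;35;50m[48;2;15;15;25m🬛[38;2;23;23;35m[48;2;255;80;180m🬺[38;2;255;80;180m[48;2;31;31;45m🬀[38;2;15;15;25m[48;2;35;35;50m🬰[38;2;255;80;180m[48;2;21;21;33m🬊[38;2;255;80;180m[48;2;27;27;40m🬀[38;2;15;15;25m[48;2;35;35;50m🬰[38;2;15;15;25m[48;2;35;35;50m🬐[38;2;15;15;25m[48;2;35;35;50m🬰[38;2;15;15;25m[48;2;35;35;50m🬰[0m
[38;2;15;15;25m[48;2;15;15;25m [38;2;15;15;25m[48;2;15;15;25m [38;2;35;35;50m[48;2;15;15;25m▌[38;2;15;15;25m[48;2;15;15;25m [38;2;15;15;25m[48;2;35;35;50m▌[38;2;15;15;25m[48;2;15;15;25m [38;2;15;15;25m[48;2;15;15;25m [38;2;35;35;50m[48;2;15;15;25m▌[38;2;15;15;25m[48;2;15;15;25m [38;2;15;15;25m[48;2;35;35;50m▌[38;2;15;15;25m[48;2;15;15;25m [38;2;15;15;25m[48;2;15;15;25m [0m
</frame>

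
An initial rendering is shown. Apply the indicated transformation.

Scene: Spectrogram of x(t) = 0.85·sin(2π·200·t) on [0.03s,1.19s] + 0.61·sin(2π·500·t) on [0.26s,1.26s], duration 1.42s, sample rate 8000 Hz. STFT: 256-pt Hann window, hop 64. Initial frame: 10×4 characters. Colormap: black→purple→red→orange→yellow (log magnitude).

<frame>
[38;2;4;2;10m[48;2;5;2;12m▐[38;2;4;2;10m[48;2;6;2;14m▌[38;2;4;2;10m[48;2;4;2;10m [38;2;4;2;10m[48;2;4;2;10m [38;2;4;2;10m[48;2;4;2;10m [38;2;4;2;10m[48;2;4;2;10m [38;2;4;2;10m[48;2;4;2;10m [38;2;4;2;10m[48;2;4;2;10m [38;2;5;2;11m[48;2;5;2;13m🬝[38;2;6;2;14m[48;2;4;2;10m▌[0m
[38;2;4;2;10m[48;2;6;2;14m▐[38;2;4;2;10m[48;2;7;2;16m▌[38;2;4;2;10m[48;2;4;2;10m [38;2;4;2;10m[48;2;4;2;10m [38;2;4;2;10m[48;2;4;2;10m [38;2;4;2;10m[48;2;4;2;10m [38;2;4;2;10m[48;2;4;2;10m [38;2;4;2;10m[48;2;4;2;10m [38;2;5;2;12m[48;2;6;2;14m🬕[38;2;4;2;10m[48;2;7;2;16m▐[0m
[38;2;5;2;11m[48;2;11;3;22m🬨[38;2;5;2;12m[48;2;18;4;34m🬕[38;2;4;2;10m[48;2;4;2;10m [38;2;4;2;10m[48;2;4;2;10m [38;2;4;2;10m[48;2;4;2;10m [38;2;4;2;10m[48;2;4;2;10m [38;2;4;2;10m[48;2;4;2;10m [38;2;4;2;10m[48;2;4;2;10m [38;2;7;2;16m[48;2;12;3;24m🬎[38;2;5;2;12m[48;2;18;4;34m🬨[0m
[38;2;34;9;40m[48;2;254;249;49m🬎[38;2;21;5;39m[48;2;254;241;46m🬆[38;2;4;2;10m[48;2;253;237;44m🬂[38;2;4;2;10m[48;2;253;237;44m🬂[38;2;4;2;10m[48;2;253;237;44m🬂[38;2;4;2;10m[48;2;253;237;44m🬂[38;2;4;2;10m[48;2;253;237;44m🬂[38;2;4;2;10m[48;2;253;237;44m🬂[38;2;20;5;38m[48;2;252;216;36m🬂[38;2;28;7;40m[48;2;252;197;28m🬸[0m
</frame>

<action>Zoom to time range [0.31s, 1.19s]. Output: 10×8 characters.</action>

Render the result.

<frame>
[38;2;4;2;10m[48;2;4;2;10m [38;2;4;2;10m[48;2;4;2;10m [38;2;4;2;10m[48;2;4;2;10m [38;2;4;2;10m[48;2;4;2;10m [38;2;4;2;10m[48;2;4;2;10m [38;2;4;2;10m[48;2;4;2;10m [38;2;4;2;10m[48;2;4;2;10m [38;2;4;2;10m[48;2;4;2;10m [38;2;4;2;10m[48;2;4;2;10m [38;2;4;2;10m[48;2;4;2;10m [0m
[38;2;4;2;10m[48;2;4;2;10m [38;2;4;2;10m[48;2;4;2;10m [38;2;4;2;10m[48;2;4;2;10m [38;2;4;2;10m[48;2;4;2;10m [38;2;4;2;10m[48;2;4;2;10m [38;2;4;2;10m[48;2;4;2;10m [38;2;4;2;10m[48;2;4;2;10m [38;2;4;2;10m[48;2;4;2;10m [38;2;4;2;10m[48;2;4;2;10m [38;2;4;2;10m[48;2;4;2;10m [0m
[38;2;4;2;10m[48;2;4;2;10m [38;2;4;2;10m[48;2;4;2;10m [38;2;4;2;10m[48;2;4;2;10m [38;2;4;2;10m[48;2;4;2;10m [38;2;4;2;10m[48;2;4;2;10m [38;2;4;2;10m[48;2;4;2;10m [38;2;4;2;10m[48;2;4;2;10m [38;2;4;2;10m[48;2;4;2;10m [38;2;4;2;10m[48;2;4;2;10m [38;2;4;2;10m[48;2;4;2;10m [0m
[38;2;4;2;10m[48;2;4;2;10m [38;2;4;2;10m[48;2;4;2;10m [38;2;4;2;10m[48;2;4;2;10m [38;2;4;2;10m[48;2;4;2;10m [38;2;4;2;10m[48;2;4;2;10m [38;2;4;2;10m[48;2;4;2;10m [38;2;4;2;10m[48;2;4;2;10m [38;2;4;2;10m[48;2;4;2;10m [38;2;4;2;10m[48;2;4;2;10m [38;2;4;2;10m[48;2;4;2;10m [0m
[38;2;4;2;10m[48;2;4;2;10m [38;2;4;2;10m[48;2;4;2;10m [38;2;4;2;10m[48;2;4;2;10m [38;2;4;2;10m[48;2;4;2;10m [38;2;4;2;10m[48;2;4;2;10m [38;2;4;2;10m[48;2;4;2;10m [38;2;4;2;10m[48;2;4;2;10m [38;2;4;2;10m[48;2;4;2;10m [38;2;4;2;10m[48;2;4;2;10m [38;2;4;2;10m[48;2;4;2;10m [0m
[38;2;4;2;10m[48;2;4;2;10m [38;2;4;2;10m[48;2;4;2;10m [38;2;4;2;10m[48;2;4;2;10m [38;2;4;2;10m[48;2;4;2;10m [38;2;4;2;10m[48;2;4;2;10m [38;2;4;2;10m[48;2;4;2;10m [38;2;4;2;10m[48;2;4;2;10m [38;2;4;2;10m[48;2;4;2;10m [38;2;4;2;10m[48;2;4;2;10m [38;2;4;2;10m[48;2;4;2;10m [0m
[38;2;4;2;10m[48;2;253;227;40m🬎[38;2;4;2;10m[48;2;253;227;40m🬎[38;2;4;2;10m[48;2;253;227;40m🬎[38;2;4;2;10m[48;2;253;227;40m🬎[38;2;4;2;10m[48;2;253;227;40m🬎[38;2;4;2;10m[48;2;253;227;40m🬎[38;2;4;2;10m[48;2;253;227;40m🬎[38;2;4;2;10m[48;2;253;227;40m🬎[38;2;4;2;10m[48;2;253;227;40m🬎[38;2;4;2;10m[48;2;253;227;40m🬎[0m
[38;2;254;249;49m[48;2;241;139;23m🬋[38;2;254;249;49m[48;2;241;139;23m🬋[38;2;254;249;49m[48;2;241;139;23m🬋[38;2;254;249;49m[48;2;241;139;23m🬋[38;2;254;249;49m[48;2;241;139;23m🬋[38;2;254;249;49m[48;2;241;139;23m🬋[38;2;254;249;49m[48;2;241;139;23m🬋[38;2;254;249;49m[48;2;241;139;23m🬋[38;2;254;249;49m[48;2;241;139;23m🬋[38;2;254;249;49m[48;2;241;139;23m🬋[0m
</frame>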